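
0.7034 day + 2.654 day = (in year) 0.009198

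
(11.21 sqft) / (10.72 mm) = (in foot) 318.7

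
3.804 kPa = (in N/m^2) 3804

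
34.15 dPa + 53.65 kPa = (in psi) 7.782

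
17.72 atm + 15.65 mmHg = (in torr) 1.348e+04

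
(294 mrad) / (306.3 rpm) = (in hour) 2.546e-06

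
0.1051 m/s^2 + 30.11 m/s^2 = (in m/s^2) 30.22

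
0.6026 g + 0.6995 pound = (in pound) 0.7008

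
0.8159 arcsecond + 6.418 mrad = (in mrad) 6.422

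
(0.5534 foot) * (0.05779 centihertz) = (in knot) 0.0001895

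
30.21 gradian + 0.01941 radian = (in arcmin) 1698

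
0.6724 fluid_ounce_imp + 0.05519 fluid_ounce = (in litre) 0.02074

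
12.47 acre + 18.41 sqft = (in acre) 12.47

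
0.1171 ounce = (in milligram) 3320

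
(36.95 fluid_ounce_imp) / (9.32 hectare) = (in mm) 1.126e-05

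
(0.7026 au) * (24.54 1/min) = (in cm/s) 4.299e+12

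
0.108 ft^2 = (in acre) 2.479e-06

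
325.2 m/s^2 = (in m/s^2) 325.2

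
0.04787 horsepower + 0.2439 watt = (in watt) 35.94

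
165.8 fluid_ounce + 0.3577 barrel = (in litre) 61.77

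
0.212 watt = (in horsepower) 0.0002843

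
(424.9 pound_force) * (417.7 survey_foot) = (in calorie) 5.751e+04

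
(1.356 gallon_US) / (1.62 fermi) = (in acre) 7.83e+08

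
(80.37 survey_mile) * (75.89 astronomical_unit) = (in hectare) 1.468e+14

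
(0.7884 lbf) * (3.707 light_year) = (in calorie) 2.94e+16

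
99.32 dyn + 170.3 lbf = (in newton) 757.5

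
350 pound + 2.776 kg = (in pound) 356.1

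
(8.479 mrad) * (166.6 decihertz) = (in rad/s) 0.1413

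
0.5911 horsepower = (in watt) 440.8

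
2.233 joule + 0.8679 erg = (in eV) 1.394e+19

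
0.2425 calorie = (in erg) 1.015e+07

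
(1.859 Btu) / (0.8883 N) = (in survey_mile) 1.372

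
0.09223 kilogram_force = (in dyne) 9.045e+04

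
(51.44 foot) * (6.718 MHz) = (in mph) 2.356e+08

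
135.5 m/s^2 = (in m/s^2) 135.5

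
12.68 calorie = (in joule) 53.05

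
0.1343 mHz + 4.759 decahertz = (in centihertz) 4759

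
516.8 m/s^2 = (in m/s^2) 516.8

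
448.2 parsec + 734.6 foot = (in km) 1.383e+16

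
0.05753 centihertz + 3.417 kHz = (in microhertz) 3.417e+09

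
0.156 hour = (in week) 0.0009286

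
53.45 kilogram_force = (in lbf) 117.8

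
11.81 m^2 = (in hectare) 0.001181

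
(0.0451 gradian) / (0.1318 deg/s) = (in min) 0.005133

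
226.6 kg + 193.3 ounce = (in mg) 2.321e+08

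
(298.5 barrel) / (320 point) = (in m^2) 420.4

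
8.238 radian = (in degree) 472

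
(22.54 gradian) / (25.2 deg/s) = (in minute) 0.01342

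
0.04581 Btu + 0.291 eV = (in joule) 48.33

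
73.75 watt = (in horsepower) 0.0989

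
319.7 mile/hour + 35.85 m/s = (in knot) 347.5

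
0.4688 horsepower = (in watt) 349.6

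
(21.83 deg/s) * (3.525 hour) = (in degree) 2.77e+05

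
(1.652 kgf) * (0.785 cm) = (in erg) 1.272e+06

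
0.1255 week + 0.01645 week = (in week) 0.1419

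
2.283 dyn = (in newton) 2.283e-05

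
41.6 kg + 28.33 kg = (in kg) 69.93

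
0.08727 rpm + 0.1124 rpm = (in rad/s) 0.02091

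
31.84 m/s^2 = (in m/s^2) 31.84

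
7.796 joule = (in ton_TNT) 1.863e-09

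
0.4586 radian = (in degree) 26.28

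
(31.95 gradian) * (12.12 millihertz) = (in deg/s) 0.3485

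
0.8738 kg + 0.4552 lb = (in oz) 38.11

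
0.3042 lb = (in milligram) 1.38e+05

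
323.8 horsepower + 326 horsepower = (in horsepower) 649.8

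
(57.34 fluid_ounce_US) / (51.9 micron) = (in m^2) 32.67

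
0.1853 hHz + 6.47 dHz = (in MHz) 1.918e-05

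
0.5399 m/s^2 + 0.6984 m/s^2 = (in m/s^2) 1.238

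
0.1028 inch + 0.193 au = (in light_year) 3.052e-06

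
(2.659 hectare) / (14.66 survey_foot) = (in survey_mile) 3.698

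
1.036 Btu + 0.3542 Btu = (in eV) 9.155e+21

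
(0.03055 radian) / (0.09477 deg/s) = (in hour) 0.005131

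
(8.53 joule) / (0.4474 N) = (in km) 0.01907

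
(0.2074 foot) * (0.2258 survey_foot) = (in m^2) 0.004351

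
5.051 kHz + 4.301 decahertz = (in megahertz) 0.005094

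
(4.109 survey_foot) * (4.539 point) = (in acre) 4.956e-07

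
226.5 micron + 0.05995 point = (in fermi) 2.476e+11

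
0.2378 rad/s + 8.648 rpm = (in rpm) 10.92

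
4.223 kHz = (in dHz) 4.223e+04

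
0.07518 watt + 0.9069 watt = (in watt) 0.9821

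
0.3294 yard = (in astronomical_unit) 2.013e-12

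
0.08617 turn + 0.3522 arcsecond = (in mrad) 541.4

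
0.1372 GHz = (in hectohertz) 1.372e+06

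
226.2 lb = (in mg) 1.026e+08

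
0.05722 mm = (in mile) 3.555e-08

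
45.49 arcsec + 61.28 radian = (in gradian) 3901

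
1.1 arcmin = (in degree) 0.01833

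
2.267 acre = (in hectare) 0.9174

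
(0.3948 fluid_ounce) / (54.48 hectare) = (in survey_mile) 1.332e-14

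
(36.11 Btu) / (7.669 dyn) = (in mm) 4.968e+11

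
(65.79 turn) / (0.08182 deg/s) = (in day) 3.35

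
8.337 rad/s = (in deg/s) 477.7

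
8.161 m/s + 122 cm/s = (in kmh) 33.77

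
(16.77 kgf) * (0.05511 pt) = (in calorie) 0.0007642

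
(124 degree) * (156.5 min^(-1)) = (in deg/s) 323.4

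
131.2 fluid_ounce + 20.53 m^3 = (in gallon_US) 5424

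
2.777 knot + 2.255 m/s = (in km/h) 13.26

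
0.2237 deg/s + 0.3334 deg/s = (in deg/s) 0.5571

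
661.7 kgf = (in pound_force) 1459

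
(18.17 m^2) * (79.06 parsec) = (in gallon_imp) 9.75e+21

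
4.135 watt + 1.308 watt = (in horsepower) 0.007299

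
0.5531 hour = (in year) 6.314e-05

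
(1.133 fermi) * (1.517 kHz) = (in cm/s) 1.719e-10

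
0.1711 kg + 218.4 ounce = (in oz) 224.4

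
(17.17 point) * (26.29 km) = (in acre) 0.03935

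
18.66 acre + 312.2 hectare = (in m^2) 3.198e+06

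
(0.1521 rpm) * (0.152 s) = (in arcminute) 8.323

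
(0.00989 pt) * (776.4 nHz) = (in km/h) 9.752e-12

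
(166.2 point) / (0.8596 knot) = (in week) 2.192e-07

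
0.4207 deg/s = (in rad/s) 0.007343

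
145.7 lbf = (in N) 648.1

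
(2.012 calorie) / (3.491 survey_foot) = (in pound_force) 1.779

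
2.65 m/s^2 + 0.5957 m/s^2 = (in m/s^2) 3.246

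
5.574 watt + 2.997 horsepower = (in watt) 2240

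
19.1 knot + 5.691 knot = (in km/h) 45.91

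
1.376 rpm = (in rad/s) 0.1441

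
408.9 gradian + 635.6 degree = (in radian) 17.52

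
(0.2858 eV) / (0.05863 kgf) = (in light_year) 8.418e-36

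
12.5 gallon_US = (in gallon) 12.5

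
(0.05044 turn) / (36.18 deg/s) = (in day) 5.809e-06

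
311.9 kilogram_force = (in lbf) 687.6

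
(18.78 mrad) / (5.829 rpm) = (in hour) 8.546e-06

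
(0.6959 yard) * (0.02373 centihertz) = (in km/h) 0.0005436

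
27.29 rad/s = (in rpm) 260.6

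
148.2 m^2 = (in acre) 0.03662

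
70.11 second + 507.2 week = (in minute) 5.113e+06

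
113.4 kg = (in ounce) 4000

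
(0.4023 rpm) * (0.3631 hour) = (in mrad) 5.507e+04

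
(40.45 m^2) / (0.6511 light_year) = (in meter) 6.567e-15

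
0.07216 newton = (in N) 0.07216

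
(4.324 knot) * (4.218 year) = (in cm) 2.959e+10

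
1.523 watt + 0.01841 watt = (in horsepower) 0.002067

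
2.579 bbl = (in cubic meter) 0.41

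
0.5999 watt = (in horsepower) 0.0008045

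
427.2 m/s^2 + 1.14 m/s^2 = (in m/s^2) 428.3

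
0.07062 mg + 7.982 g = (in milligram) 7982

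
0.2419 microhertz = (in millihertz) 0.0002419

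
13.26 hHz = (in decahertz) 132.6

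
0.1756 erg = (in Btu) 1.664e-11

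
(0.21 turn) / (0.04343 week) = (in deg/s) 0.002878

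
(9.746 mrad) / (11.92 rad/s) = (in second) 0.0008176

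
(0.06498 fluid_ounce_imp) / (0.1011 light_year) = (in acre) 4.77e-25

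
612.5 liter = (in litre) 612.5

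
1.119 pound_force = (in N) 4.978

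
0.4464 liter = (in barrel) 0.002808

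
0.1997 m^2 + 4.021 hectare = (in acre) 9.936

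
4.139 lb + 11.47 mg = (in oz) 66.22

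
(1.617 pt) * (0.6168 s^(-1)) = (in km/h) 0.001267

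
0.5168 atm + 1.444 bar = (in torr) 1476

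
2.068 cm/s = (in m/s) 0.02068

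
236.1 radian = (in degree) 1.353e+04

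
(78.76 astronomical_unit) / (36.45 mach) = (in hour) 2.637e+05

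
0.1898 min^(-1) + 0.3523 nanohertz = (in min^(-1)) 0.1898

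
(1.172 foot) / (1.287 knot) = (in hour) 0.0001499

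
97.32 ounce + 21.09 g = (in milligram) 2.78e+06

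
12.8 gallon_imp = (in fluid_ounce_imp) 2048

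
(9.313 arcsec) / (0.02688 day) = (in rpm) 1.856e-07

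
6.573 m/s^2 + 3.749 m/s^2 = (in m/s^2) 10.32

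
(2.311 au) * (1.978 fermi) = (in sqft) 0.007361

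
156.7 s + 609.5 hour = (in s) 2.194e+06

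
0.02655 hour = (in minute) 1.593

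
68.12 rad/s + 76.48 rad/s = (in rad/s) 144.6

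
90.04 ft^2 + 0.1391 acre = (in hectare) 0.05713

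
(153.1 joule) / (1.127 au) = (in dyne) 9.081e-05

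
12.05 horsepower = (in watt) 8986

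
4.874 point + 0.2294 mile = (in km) 0.3692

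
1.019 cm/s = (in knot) 0.01981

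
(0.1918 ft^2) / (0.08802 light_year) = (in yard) 2.34e-17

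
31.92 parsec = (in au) 6.584e+06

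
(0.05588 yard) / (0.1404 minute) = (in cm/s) 0.6066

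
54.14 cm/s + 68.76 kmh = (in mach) 0.05768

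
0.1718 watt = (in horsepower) 0.0002304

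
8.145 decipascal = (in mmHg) 0.006109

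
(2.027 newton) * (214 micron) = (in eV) 2.707e+15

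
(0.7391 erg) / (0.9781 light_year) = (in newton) 7.987e-24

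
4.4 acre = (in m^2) 1.781e+04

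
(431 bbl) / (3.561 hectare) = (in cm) 0.1924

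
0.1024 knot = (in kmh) 0.1896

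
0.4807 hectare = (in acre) 1.188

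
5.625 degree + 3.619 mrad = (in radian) 0.1018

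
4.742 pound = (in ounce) 75.87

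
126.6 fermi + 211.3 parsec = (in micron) 6.52e+24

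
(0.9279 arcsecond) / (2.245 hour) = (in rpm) 5.315e-09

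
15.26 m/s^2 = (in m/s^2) 15.26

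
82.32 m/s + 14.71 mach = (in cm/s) 5.091e+05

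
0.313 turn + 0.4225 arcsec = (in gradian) 125.2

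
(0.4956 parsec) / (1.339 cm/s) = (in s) 1.142e+18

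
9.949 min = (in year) 1.893e-05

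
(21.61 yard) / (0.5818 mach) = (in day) 1.154e-06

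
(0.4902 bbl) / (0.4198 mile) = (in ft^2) 0.001242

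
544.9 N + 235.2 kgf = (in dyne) 2.851e+08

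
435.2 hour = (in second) 1.567e+06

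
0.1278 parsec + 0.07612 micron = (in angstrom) 3.943e+25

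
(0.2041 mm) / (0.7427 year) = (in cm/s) 8.714e-10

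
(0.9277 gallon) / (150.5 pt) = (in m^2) 0.06614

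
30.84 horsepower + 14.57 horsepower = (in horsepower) 45.41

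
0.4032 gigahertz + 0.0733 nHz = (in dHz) 4.032e+09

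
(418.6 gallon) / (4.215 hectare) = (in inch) 0.00148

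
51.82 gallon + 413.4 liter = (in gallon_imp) 134.1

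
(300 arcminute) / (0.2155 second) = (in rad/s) 0.4049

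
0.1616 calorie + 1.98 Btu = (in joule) 2090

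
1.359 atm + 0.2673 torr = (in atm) 1.359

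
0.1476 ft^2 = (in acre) 3.388e-06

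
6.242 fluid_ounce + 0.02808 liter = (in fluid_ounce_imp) 7.485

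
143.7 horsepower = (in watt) 1.072e+05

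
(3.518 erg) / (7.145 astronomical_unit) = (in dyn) 3.291e-14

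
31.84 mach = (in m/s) 1.084e+04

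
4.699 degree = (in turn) 0.01305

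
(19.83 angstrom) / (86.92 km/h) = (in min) 1.369e-12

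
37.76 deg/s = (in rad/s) 0.659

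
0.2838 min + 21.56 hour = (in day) 0.8985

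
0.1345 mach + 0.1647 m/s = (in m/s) 45.96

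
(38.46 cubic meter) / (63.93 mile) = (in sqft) 0.004024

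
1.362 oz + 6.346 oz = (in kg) 0.2185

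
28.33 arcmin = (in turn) 0.001312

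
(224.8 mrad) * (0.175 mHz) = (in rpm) 0.0003757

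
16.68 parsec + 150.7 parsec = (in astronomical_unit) 3.452e+07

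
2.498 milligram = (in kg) 2.498e-06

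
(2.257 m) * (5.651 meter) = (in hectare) 0.001275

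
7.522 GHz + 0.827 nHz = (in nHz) 7.522e+18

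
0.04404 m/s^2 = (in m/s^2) 0.04404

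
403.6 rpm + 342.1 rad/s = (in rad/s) 384.4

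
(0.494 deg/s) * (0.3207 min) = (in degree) 9.506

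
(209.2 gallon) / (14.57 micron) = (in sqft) 5.85e+05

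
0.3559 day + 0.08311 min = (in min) 512.6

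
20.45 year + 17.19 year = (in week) 1963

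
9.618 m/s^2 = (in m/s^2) 9.618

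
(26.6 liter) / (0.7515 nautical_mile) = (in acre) 4.723e-09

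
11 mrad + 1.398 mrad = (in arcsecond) 2557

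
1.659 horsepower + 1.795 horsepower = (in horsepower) 3.454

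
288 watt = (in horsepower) 0.3862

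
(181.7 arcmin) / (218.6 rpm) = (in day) 2.672e-08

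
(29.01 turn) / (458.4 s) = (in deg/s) 22.78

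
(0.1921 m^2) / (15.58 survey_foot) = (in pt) 114.7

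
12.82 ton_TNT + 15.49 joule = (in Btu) 5.084e+07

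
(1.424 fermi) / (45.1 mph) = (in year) 2.24e-24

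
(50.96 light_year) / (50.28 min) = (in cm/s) 1.598e+16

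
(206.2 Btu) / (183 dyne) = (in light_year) 1.257e-08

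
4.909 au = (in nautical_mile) 3.965e+08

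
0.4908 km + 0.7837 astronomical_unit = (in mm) 1.172e+14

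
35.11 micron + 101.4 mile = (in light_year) 1.725e-11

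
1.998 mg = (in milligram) 1.998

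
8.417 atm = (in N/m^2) 8.529e+05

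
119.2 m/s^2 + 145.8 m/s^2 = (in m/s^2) 265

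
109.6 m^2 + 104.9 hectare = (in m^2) 1.049e+06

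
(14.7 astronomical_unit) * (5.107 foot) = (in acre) 8.459e+08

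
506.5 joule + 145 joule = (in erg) 6.515e+09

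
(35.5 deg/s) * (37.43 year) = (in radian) 7.314e+08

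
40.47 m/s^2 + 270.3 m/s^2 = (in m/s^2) 310.8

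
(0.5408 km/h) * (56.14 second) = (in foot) 27.67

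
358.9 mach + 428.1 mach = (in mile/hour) 5.994e+05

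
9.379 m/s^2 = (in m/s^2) 9.379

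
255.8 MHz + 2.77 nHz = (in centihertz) 2.558e+10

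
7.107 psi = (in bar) 0.49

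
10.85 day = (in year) 0.02973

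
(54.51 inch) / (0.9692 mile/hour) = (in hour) 0.0008877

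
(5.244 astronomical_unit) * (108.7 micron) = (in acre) 2.107e+04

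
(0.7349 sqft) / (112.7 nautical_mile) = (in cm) 3.271e-05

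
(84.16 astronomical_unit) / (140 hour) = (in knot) 4.856e+07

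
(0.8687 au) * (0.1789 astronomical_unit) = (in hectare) 3.478e+17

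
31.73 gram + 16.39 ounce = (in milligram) 4.964e+05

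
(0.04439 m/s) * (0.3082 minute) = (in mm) 820.9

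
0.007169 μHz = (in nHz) 7.169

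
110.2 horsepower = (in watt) 8.218e+04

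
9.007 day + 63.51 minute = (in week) 1.293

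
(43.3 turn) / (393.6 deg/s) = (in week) 6.548e-05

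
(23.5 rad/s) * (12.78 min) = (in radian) 1.802e+04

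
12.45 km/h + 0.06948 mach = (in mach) 0.07964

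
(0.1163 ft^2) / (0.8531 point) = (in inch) 1413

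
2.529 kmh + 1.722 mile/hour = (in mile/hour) 3.293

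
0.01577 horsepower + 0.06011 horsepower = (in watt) 56.58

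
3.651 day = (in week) 0.5216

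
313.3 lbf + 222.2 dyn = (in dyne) 1.394e+08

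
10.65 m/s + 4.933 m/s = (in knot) 30.29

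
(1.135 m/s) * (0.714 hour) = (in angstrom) 2.917e+13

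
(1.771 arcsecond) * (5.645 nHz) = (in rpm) 4.628e-13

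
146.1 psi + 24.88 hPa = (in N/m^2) 1.01e+06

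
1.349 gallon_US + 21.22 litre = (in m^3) 0.02633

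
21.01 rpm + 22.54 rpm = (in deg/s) 261.3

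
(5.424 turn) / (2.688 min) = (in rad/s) 0.2113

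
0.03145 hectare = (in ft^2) 3385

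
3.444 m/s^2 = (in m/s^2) 3.444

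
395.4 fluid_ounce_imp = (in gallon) 2.968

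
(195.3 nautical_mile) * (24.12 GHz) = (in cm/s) 8.724e+17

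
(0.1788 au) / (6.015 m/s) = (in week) 7353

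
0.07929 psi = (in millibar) 5.467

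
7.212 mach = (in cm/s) 2.456e+05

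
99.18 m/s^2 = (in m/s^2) 99.18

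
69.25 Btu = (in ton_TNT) 1.746e-05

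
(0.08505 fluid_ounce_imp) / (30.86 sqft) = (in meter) 8.429e-07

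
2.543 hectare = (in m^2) 2.543e+04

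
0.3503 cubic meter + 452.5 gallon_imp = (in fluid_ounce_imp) 8.473e+04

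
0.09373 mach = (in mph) 71.39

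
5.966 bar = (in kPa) 596.6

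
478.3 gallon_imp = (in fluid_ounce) 7.353e+04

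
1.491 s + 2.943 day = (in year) 0.008063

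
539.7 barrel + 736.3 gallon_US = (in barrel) 557.2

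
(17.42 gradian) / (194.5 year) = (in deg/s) 2.556e-09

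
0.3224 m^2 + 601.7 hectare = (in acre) 1487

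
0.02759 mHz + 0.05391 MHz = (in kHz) 53.91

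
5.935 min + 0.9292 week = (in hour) 156.2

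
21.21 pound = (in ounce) 339.4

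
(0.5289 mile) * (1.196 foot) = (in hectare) 0.03103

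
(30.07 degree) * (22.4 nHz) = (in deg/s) 6.736e-07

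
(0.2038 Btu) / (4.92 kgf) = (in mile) 0.002769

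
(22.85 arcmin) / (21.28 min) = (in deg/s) 0.0002983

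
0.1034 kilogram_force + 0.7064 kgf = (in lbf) 1.785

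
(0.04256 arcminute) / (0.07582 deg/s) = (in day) 1.083e-07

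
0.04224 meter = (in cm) 4.224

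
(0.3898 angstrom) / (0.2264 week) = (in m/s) 2.847e-16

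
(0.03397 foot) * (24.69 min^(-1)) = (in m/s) 0.004261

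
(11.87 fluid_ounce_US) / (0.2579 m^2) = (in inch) 0.05359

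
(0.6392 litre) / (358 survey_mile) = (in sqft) 1.194e-08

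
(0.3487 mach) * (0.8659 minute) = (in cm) 6.169e+05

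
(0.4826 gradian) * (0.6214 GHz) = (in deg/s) 2.699e+08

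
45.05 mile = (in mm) 7.25e+07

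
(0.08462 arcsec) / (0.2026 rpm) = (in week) 3.197e-11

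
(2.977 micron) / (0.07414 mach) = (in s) 1.179e-07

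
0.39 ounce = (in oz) 0.39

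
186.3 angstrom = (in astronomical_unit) 1.245e-19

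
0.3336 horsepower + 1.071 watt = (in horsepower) 0.335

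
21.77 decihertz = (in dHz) 21.77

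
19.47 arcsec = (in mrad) 0.09439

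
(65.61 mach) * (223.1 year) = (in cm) 1.572e+16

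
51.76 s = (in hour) 0.01438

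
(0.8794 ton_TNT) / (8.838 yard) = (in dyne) 4.553e+13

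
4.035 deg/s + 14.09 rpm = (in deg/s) 88.58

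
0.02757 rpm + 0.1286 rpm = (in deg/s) 0.937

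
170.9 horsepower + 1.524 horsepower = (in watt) 1.286e+05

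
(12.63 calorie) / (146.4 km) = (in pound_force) 8.115e-05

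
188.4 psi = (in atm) 12.82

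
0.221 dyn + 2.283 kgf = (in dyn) 2.239e+06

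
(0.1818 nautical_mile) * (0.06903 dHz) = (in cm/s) 232.4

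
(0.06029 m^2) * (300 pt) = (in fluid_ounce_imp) 224.6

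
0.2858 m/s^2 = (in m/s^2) 0.2858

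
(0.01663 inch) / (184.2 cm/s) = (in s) 0.0002293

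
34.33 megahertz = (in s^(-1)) 3.433e+07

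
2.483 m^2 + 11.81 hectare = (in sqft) 1.271e+06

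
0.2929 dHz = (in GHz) 2.929e-11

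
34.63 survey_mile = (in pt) 1.58e+08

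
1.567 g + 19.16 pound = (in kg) 8.692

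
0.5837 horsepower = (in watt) 435.3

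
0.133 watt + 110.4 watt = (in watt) 110.5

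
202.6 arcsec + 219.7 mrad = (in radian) 0.2207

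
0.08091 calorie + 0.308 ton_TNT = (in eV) 8.043e+27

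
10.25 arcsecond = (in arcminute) 0.1708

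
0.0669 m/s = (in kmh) 0.2408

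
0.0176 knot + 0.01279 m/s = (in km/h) 0.07864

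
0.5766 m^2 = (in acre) 0.0001425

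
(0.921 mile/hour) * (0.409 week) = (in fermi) 1.018e+20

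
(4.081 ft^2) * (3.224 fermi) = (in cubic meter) 1.222e-15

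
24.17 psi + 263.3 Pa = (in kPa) 166.9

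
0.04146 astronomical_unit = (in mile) 3.854e+06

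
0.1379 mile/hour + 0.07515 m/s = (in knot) 0.2659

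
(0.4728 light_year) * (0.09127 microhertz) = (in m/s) 4.083e+08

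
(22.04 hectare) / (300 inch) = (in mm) 2.892e+07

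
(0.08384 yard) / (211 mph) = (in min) 1.355e-05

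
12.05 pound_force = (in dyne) 5.36e+06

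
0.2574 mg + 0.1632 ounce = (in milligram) 4627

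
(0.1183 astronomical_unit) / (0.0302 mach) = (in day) 1.992e+04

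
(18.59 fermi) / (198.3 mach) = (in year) 8.73e-27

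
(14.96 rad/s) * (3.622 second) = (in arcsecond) 1.118e+07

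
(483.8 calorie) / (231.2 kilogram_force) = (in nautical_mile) 0.0004821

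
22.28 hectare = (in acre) 55.06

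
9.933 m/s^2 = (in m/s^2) 9.933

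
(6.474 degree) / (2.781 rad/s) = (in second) 0.04063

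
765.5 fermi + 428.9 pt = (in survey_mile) 9.402e-05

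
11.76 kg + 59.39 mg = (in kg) 11.76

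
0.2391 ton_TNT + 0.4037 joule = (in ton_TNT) 0.2391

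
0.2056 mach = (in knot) 136.1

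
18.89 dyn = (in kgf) 1.926e-05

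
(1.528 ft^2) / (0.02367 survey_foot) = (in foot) 64.55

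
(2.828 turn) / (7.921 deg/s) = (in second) 128.5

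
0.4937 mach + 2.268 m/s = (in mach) 0.5004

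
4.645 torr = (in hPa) 6.193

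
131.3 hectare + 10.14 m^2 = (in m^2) 1.313e+06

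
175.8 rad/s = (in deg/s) 1.007e+04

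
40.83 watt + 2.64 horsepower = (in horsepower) 2.695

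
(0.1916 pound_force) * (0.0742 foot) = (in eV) 1.203e+17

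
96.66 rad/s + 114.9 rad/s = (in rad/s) 211.6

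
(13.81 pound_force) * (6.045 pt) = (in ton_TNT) 3.131e-11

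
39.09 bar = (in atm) 38.58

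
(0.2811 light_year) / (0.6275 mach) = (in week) 2.058e+07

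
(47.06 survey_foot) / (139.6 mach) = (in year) 9.569e-12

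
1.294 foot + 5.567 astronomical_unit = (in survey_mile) 5.175e+08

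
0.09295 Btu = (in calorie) 23.44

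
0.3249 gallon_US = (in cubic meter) 0.00123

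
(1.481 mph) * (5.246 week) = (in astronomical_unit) 1.404e-05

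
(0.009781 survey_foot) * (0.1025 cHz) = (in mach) 8.974e-09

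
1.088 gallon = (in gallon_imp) 0.9059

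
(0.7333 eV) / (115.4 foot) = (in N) 3.34e-21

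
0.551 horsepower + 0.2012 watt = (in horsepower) 0.5513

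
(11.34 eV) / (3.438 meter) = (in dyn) 5.285e-14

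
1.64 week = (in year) 0.03145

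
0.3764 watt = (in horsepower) 0.0005048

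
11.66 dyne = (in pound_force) 2.621e-05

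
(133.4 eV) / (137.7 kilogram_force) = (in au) 1.058e-31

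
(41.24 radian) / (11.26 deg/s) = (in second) 209.8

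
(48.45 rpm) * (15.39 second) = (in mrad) 7.808e+04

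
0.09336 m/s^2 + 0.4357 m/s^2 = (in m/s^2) 0.5291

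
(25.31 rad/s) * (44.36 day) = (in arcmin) 3.335e+11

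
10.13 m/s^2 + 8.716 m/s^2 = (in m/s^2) 18.85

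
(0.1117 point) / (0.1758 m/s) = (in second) 0.0002241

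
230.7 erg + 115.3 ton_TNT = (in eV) 3.011e+30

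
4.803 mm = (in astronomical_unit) 3.211e-14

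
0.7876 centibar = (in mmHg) 5.907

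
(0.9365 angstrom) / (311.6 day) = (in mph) 7.781e-18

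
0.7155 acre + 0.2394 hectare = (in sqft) 5.694e+04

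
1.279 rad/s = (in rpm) 12.21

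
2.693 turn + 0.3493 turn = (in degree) 1095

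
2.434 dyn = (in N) 2.434e-05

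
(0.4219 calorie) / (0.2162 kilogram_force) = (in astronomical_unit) 5.565e-12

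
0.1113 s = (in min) 0.001855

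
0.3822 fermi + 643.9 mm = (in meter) 0.6439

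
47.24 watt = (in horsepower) 0.06335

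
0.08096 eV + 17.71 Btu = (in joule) 1.869e+04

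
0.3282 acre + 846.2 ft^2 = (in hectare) 0.1407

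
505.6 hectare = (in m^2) 5.056e+06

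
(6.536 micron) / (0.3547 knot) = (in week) 5.922e-11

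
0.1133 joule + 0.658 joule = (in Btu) 0.0007311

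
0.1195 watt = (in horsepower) 0.0001603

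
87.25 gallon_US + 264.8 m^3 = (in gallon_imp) 5.832e+04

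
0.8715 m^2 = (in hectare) 8.715e-05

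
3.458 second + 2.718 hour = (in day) 0.1133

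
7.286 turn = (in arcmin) 1.574e+05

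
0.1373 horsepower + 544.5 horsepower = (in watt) 4.061e+05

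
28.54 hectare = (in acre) 70.52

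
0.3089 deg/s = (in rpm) 0.05148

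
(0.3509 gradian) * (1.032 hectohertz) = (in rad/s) 0.5688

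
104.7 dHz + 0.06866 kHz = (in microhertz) 7.913e+07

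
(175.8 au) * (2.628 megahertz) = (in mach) 2.03e+17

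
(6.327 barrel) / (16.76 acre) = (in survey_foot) 4.866e-05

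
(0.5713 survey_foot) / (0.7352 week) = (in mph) 8.76e-07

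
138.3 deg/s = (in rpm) 23.05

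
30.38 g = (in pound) 0.06698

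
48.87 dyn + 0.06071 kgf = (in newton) 0.5959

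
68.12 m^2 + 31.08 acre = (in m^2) 1.258e+05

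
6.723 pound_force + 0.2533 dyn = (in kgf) 3.05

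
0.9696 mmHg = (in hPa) 1.293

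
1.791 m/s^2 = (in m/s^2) 1.791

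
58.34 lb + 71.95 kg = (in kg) 98.41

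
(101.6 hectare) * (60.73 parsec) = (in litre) 1.904e+27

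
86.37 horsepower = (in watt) 6.441e+04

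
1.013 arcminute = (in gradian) 0.01876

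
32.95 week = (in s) 1.993e+07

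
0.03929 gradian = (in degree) 0.03536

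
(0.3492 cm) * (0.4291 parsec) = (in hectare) 4.624e+09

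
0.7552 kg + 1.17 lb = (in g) 1286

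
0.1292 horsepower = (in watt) 96.34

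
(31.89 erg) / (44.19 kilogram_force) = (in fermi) 7.359e+06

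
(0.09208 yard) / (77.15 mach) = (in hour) 8.903e-10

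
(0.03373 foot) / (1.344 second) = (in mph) 0.01711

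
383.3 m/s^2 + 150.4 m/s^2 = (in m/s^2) 533.7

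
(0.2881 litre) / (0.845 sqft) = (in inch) 0.1445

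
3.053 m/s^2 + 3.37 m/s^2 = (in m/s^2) 6.423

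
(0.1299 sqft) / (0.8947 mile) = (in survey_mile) 5.208e-09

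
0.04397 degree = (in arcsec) 158.3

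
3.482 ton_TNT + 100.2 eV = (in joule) 1.457e+10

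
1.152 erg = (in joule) 1.152e-07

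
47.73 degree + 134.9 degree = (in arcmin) 1.096e+04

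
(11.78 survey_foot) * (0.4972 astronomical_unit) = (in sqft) 2.875e+12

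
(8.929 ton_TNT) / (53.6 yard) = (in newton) 7.622e+08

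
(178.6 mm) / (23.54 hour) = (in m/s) 2.108e-06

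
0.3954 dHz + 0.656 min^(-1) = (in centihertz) 5.047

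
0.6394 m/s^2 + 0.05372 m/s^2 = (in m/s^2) 0.6931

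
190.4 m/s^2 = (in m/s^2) 190.4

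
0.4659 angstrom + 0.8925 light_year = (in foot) 2.77e+16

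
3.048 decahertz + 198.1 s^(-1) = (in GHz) 2.286e-07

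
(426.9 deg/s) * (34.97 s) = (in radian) 260.6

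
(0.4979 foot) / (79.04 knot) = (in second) 0.003732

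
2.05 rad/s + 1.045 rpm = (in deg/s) 123.7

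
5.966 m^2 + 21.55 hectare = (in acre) 53.25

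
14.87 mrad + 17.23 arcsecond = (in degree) 0.8568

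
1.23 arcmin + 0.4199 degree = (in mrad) 7.686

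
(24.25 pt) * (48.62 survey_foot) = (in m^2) 0.1268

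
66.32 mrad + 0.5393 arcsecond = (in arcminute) 228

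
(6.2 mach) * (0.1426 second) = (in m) 301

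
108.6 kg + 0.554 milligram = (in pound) 239.4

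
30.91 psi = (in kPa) 213.1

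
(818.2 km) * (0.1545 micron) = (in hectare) 1.264e-05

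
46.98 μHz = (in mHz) 0.04698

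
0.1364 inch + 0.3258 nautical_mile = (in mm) 6.034e+05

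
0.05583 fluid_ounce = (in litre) 0.001651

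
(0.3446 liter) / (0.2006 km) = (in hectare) 1.718e-10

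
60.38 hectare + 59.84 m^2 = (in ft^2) 6.5e+06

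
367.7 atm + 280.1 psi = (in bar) 391.9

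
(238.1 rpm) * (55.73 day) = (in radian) 1.201e+08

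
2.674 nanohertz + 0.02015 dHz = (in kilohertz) 2.015e-06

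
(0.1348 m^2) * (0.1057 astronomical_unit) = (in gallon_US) 5.631e+11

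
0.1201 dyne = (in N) 1.201e-06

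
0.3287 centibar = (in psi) 0.04767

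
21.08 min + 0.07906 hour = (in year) 4.913e-05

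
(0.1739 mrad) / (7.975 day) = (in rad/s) 2.524e-10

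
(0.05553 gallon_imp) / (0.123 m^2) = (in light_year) 2.169e-19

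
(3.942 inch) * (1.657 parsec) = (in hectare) 5.119e+11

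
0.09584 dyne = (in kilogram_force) 9.773e-08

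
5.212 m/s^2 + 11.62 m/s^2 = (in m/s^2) 16.83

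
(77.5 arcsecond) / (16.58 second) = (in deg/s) 0.001298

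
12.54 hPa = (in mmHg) 9.406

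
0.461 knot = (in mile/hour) 0.5305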